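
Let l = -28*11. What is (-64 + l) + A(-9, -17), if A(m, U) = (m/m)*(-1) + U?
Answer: -390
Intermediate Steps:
l = -308
A(m, U) = -1 + U (A(m, U) = 1*(-1) + U = -1 + U)
(-64 + l) + A(-9, -17) = (-64 - 308) + (-1 - 17) = -372 - 18 = -390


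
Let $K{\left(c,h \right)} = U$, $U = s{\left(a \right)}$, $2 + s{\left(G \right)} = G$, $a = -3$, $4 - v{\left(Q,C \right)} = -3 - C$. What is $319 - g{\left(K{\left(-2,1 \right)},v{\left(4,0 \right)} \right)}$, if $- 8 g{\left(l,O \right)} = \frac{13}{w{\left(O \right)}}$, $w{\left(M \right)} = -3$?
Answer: $\frac{7643}{24} \approx 318.46$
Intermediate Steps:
$v{\left(Q,C \right)} = 7 + C$ ($v{\left(Q,C \right)} = 4 - \left(-3 - C\right) = 4 + \left(3 + C\right) = 7 + C$)
$s{\left(G \right)} = -2 + G$
$U = -5$ ($U = -2 - 3 = -5$)
$K{\left(c,h \right)} = -5$
$g{\left(l,O \right)} = \frac{13}{24}$ ($g{\left(l,O \right)} = - \frac{13 \frac{1}{-3}}{8} = - \frac{13 \left(- \frac{1}{3}\right)}{8} = \left(- \frac{1}{8}\right) \left(- \frac{13}{3}\right) = \frac{13}{24}$)
$319 - g{\left(K{\left(-2,1 \right)},v{\left(4,0 \right)} \right)} = 319 - \frac{13}{24} = \frac{7643}{24}$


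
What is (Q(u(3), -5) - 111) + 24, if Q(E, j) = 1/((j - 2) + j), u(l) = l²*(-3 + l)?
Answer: -1045/12 ≈ -87.083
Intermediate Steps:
Q(E, j) = 1/(-2 + 2*j) (Q(E, j) = 1/((-2 + j) + j) = 1/(-2 + 2*j))
(Q(u(3), -5) - 111) + 24 = (1/(2*(-1 - 5)) - 111) + 24 = ((½)/(-6) - 111) + 24 = ((½)*(-⅙) - 111) + 24 = (-1/12 - 111) + 24 = -1333/12 + 24 = -1045/12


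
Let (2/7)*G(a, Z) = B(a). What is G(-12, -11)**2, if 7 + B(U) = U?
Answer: 17689/4 ≈ 4422.3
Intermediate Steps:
B(U) = -7 + U
G(a, Z) = -49/2 + 7*a/2 (G(a, Z) = 7*(-7 + a)/2 = -49/2 + 7*a/2)
G(-12, -11)**2 = (-49/2 + (7/2)*(-12))**2 = (-49/2 - 42)**2 = (-133/2)**2 = 17689/4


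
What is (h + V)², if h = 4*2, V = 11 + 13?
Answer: 1024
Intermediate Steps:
V = 24
h = 8
(h + V)² = (8 + 24)² = 32² = 1024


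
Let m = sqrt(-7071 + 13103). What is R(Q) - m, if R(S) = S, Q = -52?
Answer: -52 - 4*sqrt(377) ≈ -129.67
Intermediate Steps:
m = 4*sqrt(377) (m = sqrt(6032) = 4*sqrt(377) ≈ 77.666)
R(Q) - m = -52 - 4*sqrt(377)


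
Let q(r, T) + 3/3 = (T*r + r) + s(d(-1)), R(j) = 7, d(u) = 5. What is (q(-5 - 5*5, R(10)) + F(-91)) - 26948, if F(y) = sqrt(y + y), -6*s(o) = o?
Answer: -163139/6 + I*sqrt(182) ≈ -27190.0 + 13.491*I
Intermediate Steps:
s(o) = -o/6
F(y) = sqrt(2)*sqrt(y) (F(y) = sqrt(2*y) = sqrt(2)*sqrt(y))
q(r, T) = -11/6 + r + T*r (q(r, T) = -1 + ((T*r + r) - 1/6*5) = -1 + ((r + T*r) - 5/6) = -1 + (-5/6 + r + T*r) = -11/6 + r + T*r)
(q(-5 - 5*5, R(10)) + F(-91)) - 26948 = ((-11/6 + (-5 - 5*5) + 7*(-5 - 5*5)) + sqrt(2)*sqrt(-91)) - 26948 = ((-11/6 + (-5 - 25) + 7*(-5 - 25)) + sqrt(2)*(I*sqrt(91))) - 26948 = ((-11/6 - 30 + 7*(-30)) + I*sqrt(182)) - 26948 = ((-11/6 - 30 - 210) + I*sqrt(182)) - 26948 = (-1451/6 + I*sqrt(182)) - 26948 = -163139/6 + I*sqrt(182)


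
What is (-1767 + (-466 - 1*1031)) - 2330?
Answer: -5594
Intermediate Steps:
(-1767 + (-466 - 1*1031)) - 2330 = (-1767 + (-466 - 1031)) - 2330 = (-1767 - 1497) - 2330 = -3264 - 2330 = -5594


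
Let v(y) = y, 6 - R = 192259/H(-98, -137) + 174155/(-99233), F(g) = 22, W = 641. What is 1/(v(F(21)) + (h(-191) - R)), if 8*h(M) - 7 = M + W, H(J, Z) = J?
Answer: -38899336/73537504203 ≈ -0.00052897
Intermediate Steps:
R = 19153853541/9724834 (R = 6 - (192259/(-98) + 174155/(-99233)) = 6 - (192259*(-1/98) + 174155*(-1/99233)) = 6 - (-192259/98 - 174155/99233) = 6 - 1*(-19095504537/9724834) = 6 + 19095504537/9724834 = 19153853541/9724834 ≈ 1969.6)
h(M) = 81 + M/8 (h(M) = 7/8 + (M + 641)/8 = 7/8 + (641 + M)/8 = 7/8 + (641/8 + M/8) = 81 + M/8)
1/(v(F(21)) + (h(-191) - R)) = 1/(22 + ((81 + (⅛)*(-191)) - 1*19153853541/9724834)) = 1/(22 + ((81 - 191/8) - 19153853541/9724834)) = 1/(22 + (457/8 - 19153853541/9724834)) = 1/(22 - 74393289595/38899336) = 1/(-73537504203/38899336) = -38899336/73537504203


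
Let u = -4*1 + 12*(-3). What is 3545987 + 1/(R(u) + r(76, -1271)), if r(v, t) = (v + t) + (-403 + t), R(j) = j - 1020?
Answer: 13932182922/3929 ≈ 3.5460e+6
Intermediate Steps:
u = -40 (u = -4 - 36 = -40)
R(j) = -1020 + j
r(v, t) = -403 + v + 2*t (r(v, t) = (t + v) + (-403 + t) = -403 + v + 2*t)
3545987 + 1/(R(u) + r(76, -1271)) = 3545987 + 1/((-1020 - 40) + (-403 + 76 + 2*(-1271))) = 3545987 + 1/(-1060 + (-403 + 76 - 2542)) = 3545987 + 1/(-1060 - 2869) = 3545987 + 1/(-3929) = 3545987 - 1/3929 = 13932182922/3929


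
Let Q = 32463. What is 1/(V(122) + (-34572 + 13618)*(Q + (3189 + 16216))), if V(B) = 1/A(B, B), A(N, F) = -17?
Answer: -17/18476315225 ≈ -9.2010e-10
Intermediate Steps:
V(B) = -1/17 (V(B) = 1/(-17) = -1/17)
1/(V(122) + (-34572 + 13618)*(Q + (3189 + 16216))) = 1/(-1/17 + (-34572 + 13618)*(32463 + (3189 + 16216))) = 1/(-1/17 - 20954*(32463 + 19405)) = 1/(-1/17 - 20954*51868) = 1/(-1/17 - 1086842072) = 1/(-18476315225/17) = -17/18476315225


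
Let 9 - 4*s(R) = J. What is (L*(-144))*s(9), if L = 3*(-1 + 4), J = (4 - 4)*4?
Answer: -2916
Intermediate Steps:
J = 0 (J = 0*4 = 0)
L = 9 (L = 3*3 = 9)
s(R) = 9/4 (s(R) = 9/4 - 1/4*0 = 9/4 + 0 = 9/4)
(L*(-144))*s(9) = (9*(-144))*(9/4) = -1296*9/4 = -2916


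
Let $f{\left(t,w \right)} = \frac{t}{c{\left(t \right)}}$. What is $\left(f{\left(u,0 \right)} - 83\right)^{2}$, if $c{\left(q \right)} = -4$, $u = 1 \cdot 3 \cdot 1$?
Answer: $\frac{112225}{16} \approx 7014.1$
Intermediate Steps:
$u = 3$ ($u = 3 \cdot 1 = 3$)
$f{\left(t,w \right)} = - \frac{t}{4}$ ($f{\left(t,w \right)} = \frac{t}{-4} = t \left(- \frac{1}{4}\right) = - \frac{t}{4}$)
$\left(f{\left(u,0 \right)} - 83\right)^{2} = \left(\left(- \frac{1}{4}\right) 3 - 83\right)^{2} = \left(- \frac{3}{4} - 83\right)^{2} = \left(- \frac{335}{4}\right)^{2} = \frac{112225}{16}$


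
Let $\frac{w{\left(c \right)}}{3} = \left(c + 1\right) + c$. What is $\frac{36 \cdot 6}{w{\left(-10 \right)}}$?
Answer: $- \frac{72}{19} \approx -3.7895$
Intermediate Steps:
$w{\left(c \right)} = 3 + 6 c$ ($w{\left(c \right)} = 3 \left(\left(c + 1\right) + c\right) = 3 \left(\left(1 + c\right) + c\right) = 3 \left(1 + 2 c\right) = 3 + 6 c$)
$\frac{36 \cdot 6}{w{\left(-10 \right)}} = \frac{36 \cdot 6}{3 + 6 \left(-10\right)} = \frac{216}{3 - 60} = \frac{216}{-57} = 216 \left(- \frac{1}{57}\right) = - \frac{72}{19}$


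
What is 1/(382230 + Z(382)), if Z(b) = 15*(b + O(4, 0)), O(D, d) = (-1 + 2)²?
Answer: 1/387975 ≈ 2.5775e-6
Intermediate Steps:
O(D, d) = 1 (O(D, d) = 1² = 1)
Z(b) = 15 + 15*b (Z(b) = 15*(b + 1) = 15*(1 + b) = 15 + 15*b)
1/(382230 + Z(382)) = 1/(382230 + (15 + 15*382)) = 1/(382230 + (15 + 5730)) = 1/(382230 + 5745) = 1/387975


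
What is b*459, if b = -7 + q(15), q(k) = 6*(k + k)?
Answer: 79407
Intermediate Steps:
q(k) = 12*k (q(k) = 6*(2*k) = 12*k)
b = 173 (b = -7 + 12*15 = -7 + 180 = 173)
b*459 = 173*459 = 79407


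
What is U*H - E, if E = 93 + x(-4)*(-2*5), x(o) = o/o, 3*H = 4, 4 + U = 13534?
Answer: 17957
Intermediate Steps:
U = 13530 (U = -4 + 13534 = 13530)
H = 4/3 (H = (⅓)*4 = 4/3 ≈ 1.3333)
x(o) = 1
E = 83 (E = 93 + 1*(-2*5) = 93 + 1*(-10) = 93 - 10 = 83)
U*H - E = 13530*(4/3) - 1*83 = 18040 - 83 = 17957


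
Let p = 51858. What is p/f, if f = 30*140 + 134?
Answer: 25929/2167 ≈ 11.965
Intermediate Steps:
f = 4334 (f = 4200 + 134 = 4334)
p/f = 51858/4334 = 51858*(1/4334) = 25929/2167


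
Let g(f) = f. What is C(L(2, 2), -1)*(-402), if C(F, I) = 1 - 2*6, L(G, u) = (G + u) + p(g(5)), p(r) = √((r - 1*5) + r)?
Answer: 4422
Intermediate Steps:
p(r) = √(-5 + 2*r) (p(r) = √((r - 5) + r) = √((-5 + r) + r) = √(-5 + 2*r))
L(G, u) = G + u + √5 (L(G, u) = (G + u) + √(-5 + 2*5) = (G + u) + √(-5 + 10) = (G + u) + √5 = G + u + √5)
C(F, I) = -11 (C(F, I) = 1 - 12 = -11)
C(L(2, 2), -1)*(-402) = -11*(-402) = 4422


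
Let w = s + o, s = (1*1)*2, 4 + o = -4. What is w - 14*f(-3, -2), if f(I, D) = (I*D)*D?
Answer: 162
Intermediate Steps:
o = -8 (o = -4 - 4 = -8)
s = 2 (s = 1*2 = 2)
f(I, D) = I*D**2 (f(I, D) = (D*I)*D = I*D**2)
w = -6 (w = 2 - 8 = -6)
w - 14*f(-3, -2) = -6 - (-42)*(-2)**2 = -6 - (-42)*4 = -6 - 14*(-12) = -6 + 168 = 162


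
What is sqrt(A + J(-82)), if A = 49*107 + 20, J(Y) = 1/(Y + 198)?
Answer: sqrt(17704761)/58 ≈ 72.547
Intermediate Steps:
J(Y) = 1/(198 + Y)
A = 5263 (A = 5243 + 20 = 5263)
sqrt(A + J(-82)) = sqrt(5263 + 1/(198 - 82)) = sqrt(5263 + 1/116) = sqrt(610509/116) = sqrt(17704761)/58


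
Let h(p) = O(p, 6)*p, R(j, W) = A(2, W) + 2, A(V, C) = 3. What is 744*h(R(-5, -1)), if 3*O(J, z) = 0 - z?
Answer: -7440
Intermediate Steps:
O(J, z) = -z/3 (O(J, z) = (0 - z)/3 = (-z)/3 = -z/3)
R(j, W) = 5 (R(j, W) = 3 + 2 = 5)
h(p) = -2*p (h(p) = (-1/3*6)*p = -2*p)
744*h(R(-5, -1)) = 744*(-2*5) = 744*(-10) = -7440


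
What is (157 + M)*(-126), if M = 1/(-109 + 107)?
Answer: -19719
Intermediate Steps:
M = -½ (M = 1/(-2) = -½ ≈ -0.50000)
(157 + M)*(-126) = (157 - ½)*(-126) = (313/2)*(-126) = -19719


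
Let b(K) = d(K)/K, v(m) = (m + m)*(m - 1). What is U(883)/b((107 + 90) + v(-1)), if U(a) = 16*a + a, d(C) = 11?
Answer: 3017211/11 ≈ 2.7429e+5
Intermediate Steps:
U(a) = 17*a
v(m) = 2*m*(-1 + m) (v(m) = (2*m)*(-1 + m) = 2*m*(-1 + m))
b(K) = 11/K
U(883)/b((107 + 90) + v(-1)) = (17*883)/((11/((107 + 90) + 2*(-1)*(-1 - 1)))) = 15011/((11/(197 + 2*(-1)*(-2)))) = 15011/((11/(197 + 4))) = 15011/((11/201)) = 15011/((11*(1/201))) = 15011/(11/201) = 15011*(201/11) = 3017211/11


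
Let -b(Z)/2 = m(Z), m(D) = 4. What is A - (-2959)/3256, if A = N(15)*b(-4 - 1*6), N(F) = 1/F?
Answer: 1667/4440 ≈ 0.37545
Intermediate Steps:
b(Z) = -8 (b(Z) = -2*4 = -8)
A = -8/15 ≈ -0.53333
A - (-2959)/3256 = -8/15 - (-2959)/3256 = -8/15 - 1*(-269/296) = -8/15 + 269/296 = 1667/4440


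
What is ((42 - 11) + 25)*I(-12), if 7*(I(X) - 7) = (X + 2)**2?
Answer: 1192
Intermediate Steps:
I(X) = 7 + (2 + X)**2/7 (I(X) = 7 + (X + 2)**2/7 = 7 + (2 + X)**2/7)
((42 - 11) + 25)*I(-12) = ((42 - 11) + 25)*(7 + (2 - 12)**2/7) = (31 + 25)*(7 + (1/7)*(-10)**2) = 56*(7 + (1/7)*100) = 56*(7 + 100/7) = 56*(149/7) = 1192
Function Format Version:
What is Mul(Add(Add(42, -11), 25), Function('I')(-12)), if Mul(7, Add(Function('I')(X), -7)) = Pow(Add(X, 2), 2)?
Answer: 1192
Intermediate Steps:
Function('I')(X) = Add(7, Mul(Rational(1, 7), Pow(Add(2, X), 2))) (Function('I')(X) = Add(7, Mul(Rational(1, 7), Pow(Add(X, 2), 2))) = Add(7, Mul(Rational(1, 7), Pow(Add(2, X), 2))))
Mul(Add(Add(42, -11), 25), Function('I')(-12)) = Mul(Add(Add(42, -11), 25), Add(7, Mul(Rational(1, 7), Pow(Add(2, -12), 2)))) = Mul(Add(31, 25), Add(7, Mul(Rational(1, 7), Pow(-10, 2)))) = Mul(56, Add(7, Mul(Rational(1, 7), 100))) = Mul(56, Add(7, Rational(100, 7))) = Mul(56, Rational(149, 7)) = 1192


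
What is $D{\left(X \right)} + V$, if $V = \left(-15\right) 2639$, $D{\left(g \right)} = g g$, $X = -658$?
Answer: $393379$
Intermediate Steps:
$D{\left(g \right)} = g^{2}$
$V = -39585$
$D{\left(X \right)} + V = \left(-658\right)^{2} - 39585 = 432964 - 39585 = 393379$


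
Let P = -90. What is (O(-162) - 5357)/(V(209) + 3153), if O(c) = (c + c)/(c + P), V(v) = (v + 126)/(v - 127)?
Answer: -3074180/1812167 ≈ -1.6964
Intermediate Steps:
V(v) = (126 + v)/(-127 + v)
O(c) = 2*c/(-90 + c) (O(c) = (c + c)/(c - 90) = (2*c)/(-90 + c) = 2*c/(-90 + c))
(O(-162) - 5357)/(V(209) + 3153) = (2*(-162)/(-90 - 162) - 5357)/((126 + 209)/(-127 + 209) + 3153) = (2*(-162)/(-252) - 5357)/(335/82 + 3153) = (2*(-162)*(-1/252) - 5357)/((1/82)*335 + 3153) = (9/7 - 5357)/(335/82 + 3153) = -37490/(7*258881/82) = -37490/7*82/258881 = -3074180/1812167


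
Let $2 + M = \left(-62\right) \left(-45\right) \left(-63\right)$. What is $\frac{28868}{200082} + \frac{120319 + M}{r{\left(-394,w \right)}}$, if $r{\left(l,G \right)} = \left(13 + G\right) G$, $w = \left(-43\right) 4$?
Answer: $- \frac{572536949}{303991252} \approx -1.8834$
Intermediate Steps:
$w = -172$
$r{\left(l,G \right)} = G \left(13 + G\right)$
$M = -175772$ ($M = -2 + \left(-62\right) \left(-45\right) \left(-63\right) = -2 + 2790 \left(-63\right) = -2 - 175770 = -175772$)
$\frac{28868}{200082} + \frac{120319 + M}{r{\left(-394,w \right)}} = \frac{28868}{200082} + \frac{120319 - 175772}{\left(-172\right) \left(13 - 172\right)} = 28868 \cdot \frac{1}{200082} - \frac{55453}{\left(-172\right) \left(-159\right)} = \frac{14434}{100041} - \frac{55453}{27348} = - \frac{572536949}{303991252}$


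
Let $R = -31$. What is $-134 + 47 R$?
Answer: $-1591$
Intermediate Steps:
$-134 + 47 R = -134 + 47 \left(-31\right) = -134 - 1457 = -1591$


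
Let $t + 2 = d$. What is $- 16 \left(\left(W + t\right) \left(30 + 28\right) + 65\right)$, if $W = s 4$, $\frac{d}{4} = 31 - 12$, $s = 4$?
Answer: $-84560$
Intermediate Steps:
$d = 76$ ($d = 4 \left(31 - 12\right) = 4 \cdot 19 = 76$)
$t = 74$ ($t = -2 + 76 = 74$)
$W = 16$ ($W = 4 \cdot 4 = 16$)
$- 16 \left(\left(W + t\right) \left(30 + 28\right) + 65\right) = - 16 \left(\left(16 + 74\right) \left(30 + 28\right) + 65\right) = - 16 \left(90 \cdot 58 + 65\right) = - 16 \left(5220 + 65\right) = \left(-16\right) 5285 = -84560$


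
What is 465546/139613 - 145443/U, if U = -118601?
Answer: 75519954705/16558241413 ≈ 4.5609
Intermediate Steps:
465546/139613 - 145443/U = 465546/139613 - 145443/(-118601) = 465546*(1/139613) - 145443*(-1/118601) = 465546/139613 + 145443/118601 = 75519954705/16558241413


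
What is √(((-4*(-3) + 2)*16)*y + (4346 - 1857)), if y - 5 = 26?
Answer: √9433 ≈ 97.124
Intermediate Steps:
y = 31 (y = 5 + 26 = 31)
√(((-4*(-3) + 2)*16)*y + (4346 - 1857)) = √(((-4*(-3) + 2)*16)*31 + (4346 - 1857)) = √(((12 + 2)*16)*31 + 2489) = √((14*16)*31 + 2489) = √(224*31 + 2489) = √(6944 + 2489) = √9433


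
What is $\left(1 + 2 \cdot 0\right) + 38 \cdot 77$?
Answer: $2927$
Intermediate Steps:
$\left(1 + 2 \cdot 0\right) + 38 \cdot 77 = \left(1 + 0\right) + 2926 = 1 + 2926 = 2927$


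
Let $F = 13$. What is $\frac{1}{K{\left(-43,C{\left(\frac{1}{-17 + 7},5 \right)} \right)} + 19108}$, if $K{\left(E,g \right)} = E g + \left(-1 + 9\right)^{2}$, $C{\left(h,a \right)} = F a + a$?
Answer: $\frac{1}{16162} \approx 6.1874 \cdot 10^{-5}$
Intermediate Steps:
$C{\left(h,a \right)} = 14 a$ ($C{\left(h,a \right)} = 13 a + a = 14 a$)
$K{\left(E,g \right)} = 64 + E g$ ($K{\left(E,g \right)} = E g + 8^{2} = E g + 64 = 64 + E g$)
$\frac{1}{K{\left(-43,C{\left(\frac{1}{-17 + 7},5 \right)} \right)} + 19108} = \frac{1}{\left(64 - 43 \cdot 14 \cdot 5\right) + 19108} = \frac{1}{\left(64 - 3010\right) + 19108} = \frac{1}{-2946 + 19108} = \frac{1}{16162}$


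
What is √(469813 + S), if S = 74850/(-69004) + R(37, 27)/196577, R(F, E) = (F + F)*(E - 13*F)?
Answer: √21611146959134556418335390/6782299654 ≈ 685.43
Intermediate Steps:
R(F, E) = 2*F*(E - 13*F) (R(F, E) = (2*F)*(E - 13*F) = 2*F*(E - 13*F))
S = -8516023417/6782299654 (S = 74850/(-69004) + (2*37*(27 - 13*37))/196577 = 74850*(-1/69004) + (2*37*(27 - 481))*(1/196577) = -37425/34502 + (2*37*(-454))*(1/196577) = -37425/34502 - 33596*1/196577 = -37425/34502 - 33596/196577 = -8516023417/6782299654 ≈ -1.2556)
√(469813 + S) = √(469813 - 8516023417/6782299654) = √(3186404031321285/6782299654) = √21611146959134556418335390/6782299654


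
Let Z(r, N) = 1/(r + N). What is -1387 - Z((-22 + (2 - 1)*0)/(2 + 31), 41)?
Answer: -167830/121 ≈ -1387.0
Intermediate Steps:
Z(r, N) = 1/(N + r)
-1387 - Z((-22 + (2 - 1)*0)/(2 + 31), 41) = -1387 - 1/(41 + (-22 + (2 - 1)*0)/(2 + 31)) = -1387 - 1/(41 + (-22 + 1*0)/33) = -1387 - 1/(41 + (-22 + 0)*(1/33)) = -1387 - 1/(41 - 22*1/33) = -1387 - 1/(41 - 2/3) = -1387 - 1/121/3 = -1387 - 1*3/121 = -1387 - 3/121 = -167830/121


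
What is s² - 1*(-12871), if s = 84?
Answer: 19927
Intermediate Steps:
s² - 1*(-12871) = 84² - 1*(-12871) = 7056 + 12871 = 19927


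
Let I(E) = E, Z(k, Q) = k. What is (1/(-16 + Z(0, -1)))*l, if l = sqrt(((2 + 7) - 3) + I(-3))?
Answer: -sqrt(3)/16 ≈ -0.10825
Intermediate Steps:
l = sqrt(3) (l = sqrt(((2 + 7) - 3) - 3) = sqrt((9 - 3) - 3) = sqrt(6 - 3) = sqrt(3) ≈ 1.7320)
(1/(-16 + Z(0, -1)))*l = (1/(-16 + 0))*sqrt(3) = (1/(-16))*sqrt(3) = (-1/16*1)*sqrt(3) = -sqrt(3)/16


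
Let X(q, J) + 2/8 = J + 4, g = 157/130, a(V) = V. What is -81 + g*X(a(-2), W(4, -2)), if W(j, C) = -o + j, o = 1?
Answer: -37881/520 ≈ -72.848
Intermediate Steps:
g = 157/130 (g = 157*(1/130) = 157/130 ≈ 1.2077)
W(j, C) = -1 + j (W(j, C) = -1*1 + j = -1 + j)
X(q, J) = 15/4 + J (X(q, J) = -¼ + (J + 4) = -¼ + (4 + J) = 15/4 + J)
-81 + g*X(a(-2), W(4, -2)) = -81 + 157*(15/4 + (-1 + 4))/130 = -81 + 157*(15/4 + 3)/130 = -81 + (157/130)*(27/4) = -81 + 4239/520 = -37881/520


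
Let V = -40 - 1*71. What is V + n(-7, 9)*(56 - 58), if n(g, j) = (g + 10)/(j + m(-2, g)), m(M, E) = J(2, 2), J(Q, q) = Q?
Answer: -1227/11 ≈ -111.55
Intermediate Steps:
m(M, E) = 2
n(g, j) = (10 + g)/(2 + j) (n(g, j) = (g + 10)/(j + 2) = (10 + g)/(2 + j))
V = -111 (V = -40 - 71 = -111)
V + n(-7, 9)*(56 - 58) = -111 + ((10 - 7)/(2 + 9))*(56 - 58) = -111 + (3/11)*(-2) = -111 - 6/11 = -1227/11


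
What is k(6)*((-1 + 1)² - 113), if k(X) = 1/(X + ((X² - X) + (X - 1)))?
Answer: -113/41 ≈ -2.7561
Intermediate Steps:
k(X) = 1/(-1 + X + X²) (k(X) = 1/(X + ((X² - X) + (-1 + X))) = 1/(X + (-1 + X²)) = 1/(-1 + X + X²))
k(6)*((-1 + 1)² - 113) = ((-1 + 1)² - 113)/(-1 + 6 + 6²) = (0² - 113)/(-1 + 6 + 36) = (0 - 113)/41 = (1/41)*(-113) = -113/41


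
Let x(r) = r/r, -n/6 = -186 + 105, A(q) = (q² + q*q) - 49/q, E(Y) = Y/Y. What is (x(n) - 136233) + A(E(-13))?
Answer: -136279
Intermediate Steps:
E(Y) = 1
A(q) = -49/q + 2*q² (A(q) = (q² + q²) - 49/q = 2*q² - 49/q = -49/q + 2*q²)
n = 486 (n = -6*(-186 + 105) = -6*(-81) = 486)
x(r) = 1
(x(n) - 136233) + A(E(-13)) = (1 - 136233) + (-49 + 2*1³)/1 = -136232 + 1*(-49 + 2*1) = -136232 + 1*(-49 + 2) = -136232 + 1*(-47) = -136232 - 47 = -136279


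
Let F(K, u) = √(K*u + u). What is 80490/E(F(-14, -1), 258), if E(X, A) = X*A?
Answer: 13415*√13/559 ≈ 86.527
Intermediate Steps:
F(K, u) = √(u + K*u)
E(X, A) = A*X
80490/E(F(-14, -1), 258) = 80490/((258*√(-(1 - 14)))) = 80490/((258*√(-1*(-13)))) = 80490/((258*√13)) = 80490*(√13/3354) = 13415*√13/559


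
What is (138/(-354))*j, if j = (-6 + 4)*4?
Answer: 184/59 ≈ 3.1186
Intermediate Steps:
j = -8 (j = -2*4 = -8)
(138/(-354))*j = (138/(-354))*(-8) = (138*(-1/354))*(-8) = -23/59*(-8) = 184/59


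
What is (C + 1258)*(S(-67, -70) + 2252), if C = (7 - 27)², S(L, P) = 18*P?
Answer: 1644736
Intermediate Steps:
C = 400 (C = (-20)² = 400)
(C + 1258)*(S(-67, -70) + 2252) = (400 + 1258)*(18*(-70) + 2252) = 1658*(-1260 + 2252) = 1658*992 = 1644736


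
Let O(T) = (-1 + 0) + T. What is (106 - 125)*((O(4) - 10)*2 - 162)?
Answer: 3344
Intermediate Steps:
O(T) = -1 + T
(106 - 125)*((O(4) - 10)*2 - 162) = (106 - 125)*(((-1 + 4) - 10)*2 - 162) = -19*((3 - 10)*2 - 162) = -19*(-7*2 - 162) = -19*(-14 - 162) = -19*(-176) = 3344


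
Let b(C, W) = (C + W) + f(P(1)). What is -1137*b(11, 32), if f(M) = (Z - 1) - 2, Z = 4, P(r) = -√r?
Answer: -50028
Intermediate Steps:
f(M) = 1 (f(M) = (4 - 1) - 2 = 3 - 2 = 1)
b(C, W) = 1 + C + W (b(C, W) = (C + W) + 1 = 1 + C + W)
-1137*b(11, 32) = -1137*(1 + 11 + 32) = -1137*44 = -50028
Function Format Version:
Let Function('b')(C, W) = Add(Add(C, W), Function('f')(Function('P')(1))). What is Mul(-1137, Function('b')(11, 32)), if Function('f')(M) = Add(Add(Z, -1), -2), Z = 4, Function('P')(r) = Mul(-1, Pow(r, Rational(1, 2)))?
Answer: -50028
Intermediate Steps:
Function('f')(M) = 1 (Function('f')(M) = Add(Add(4, -1), -2) = Add(3, -2) = 1)
Function('b')(C, W) = Add(1, C, W) (Function('b')(C, W) = Add(Add(C, W), 1) = Add(1, C, W))
Mul(-1137, Function('b')(11, 32)) = Mul(-1137, Add(1, 11, 32)) = Mul(-1137, 44) = -50028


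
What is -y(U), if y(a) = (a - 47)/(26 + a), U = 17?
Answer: 30/43 ≈ 0.69767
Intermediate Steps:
y(a) = (-47 + a)/(26 + a)
-y(U) = -(-47 + 17)/(26 + 17) = -(-30)/43 = -1*(-30/43) = 30/43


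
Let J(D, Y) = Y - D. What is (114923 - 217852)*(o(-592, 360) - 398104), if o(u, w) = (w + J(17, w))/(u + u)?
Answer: 1311248247363/32 ≈ 4.0977e+10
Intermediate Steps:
o(u, w) = (-17 + 2*w)/(2*u) (o(u, w) = (w + (w - 1*17))/(u + u) = (w + (w - 17))/((2*u)) = (w + (-17 + w))*(1/(2*u)) = (-17 + 2*w)*(1/(2*u)) = (-17 + 2*w)/(2*u))
(114923 - 217852)*(o(-592, 360) - 398104) = (114923 - 217852)*((-17/2 + 360)/(-592) - 398104) = -102929*(-1/592*703/2 - 398104) = -102929*(-19/32 - 398104) = -102929*(-12739347/32) = 1311248247363/32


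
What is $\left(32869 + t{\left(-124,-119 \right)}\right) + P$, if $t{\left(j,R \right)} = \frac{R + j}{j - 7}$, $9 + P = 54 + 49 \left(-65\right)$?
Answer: $\frac{3894742}{131} \approx 29731.0$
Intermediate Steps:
$P = -3140$ ($P = -9 + \left(54 + 49 \left(-65\right)\right) = -9 + \left(54 - 3185\right) = -9 - 3131 = -3140$)
$t{\left(j,R \right)} = \frac{R + j}{-7 + j}$
$\left(32869 + t{\left(-124,-119 \right)}\right) + P = \left(32869 + \frac{-119 - 124}{-7 - 124}\right) - 3140 = \left(32869 + \frac{1}{-131} \left(-243\right)\right) - 3140 = \left(32869 - - \frac{243}{131}\right) - 3140 = \left(32869 + \frac{243}{131}\right) - 3140 = \frac{4306082}{131} - 3140 = \frac{3894742}{131}$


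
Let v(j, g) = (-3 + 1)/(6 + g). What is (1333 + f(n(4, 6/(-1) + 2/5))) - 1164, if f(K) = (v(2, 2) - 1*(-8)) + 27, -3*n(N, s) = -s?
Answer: 815/4 ≈ 203.75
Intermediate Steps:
v(j, g) = -2/(6 + g)
n(N, s) = s/3 (n(N, s) = -(-1)*s/3 = s/3)
f(K) = 139/4 (f(K) = (-2/(6 + 2) - 1*(-8)) + 27 = (-2/8 + 8) + 27 = (-2*⅛ + 8) + 27 = (-¼ + 8) + 27 = 31/4 + 27 = 139/4)
(1333 + f(n(4, 6/(-1) + 2/5))) - 1164 = (1333 + 139/4) - 1164 = 5471/4 - 1164 = 815/4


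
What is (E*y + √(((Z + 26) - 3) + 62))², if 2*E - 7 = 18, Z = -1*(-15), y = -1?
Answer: 25/4 ≈ 6.2500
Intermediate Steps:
Z = 15
E = 25/2 (E = 7/2 + (½)*18 = 7/2 + 9 = 25/2 ≈ 12.500)
(E*y + √(((Z + 26) - 3) + 62))² = ((25/2)*(-1) + √(((15 + 26) - 3) + 62))² = (-25/2 + √((41 - 3) + 62))² = (-25/2 + √(38 + 62))² = (-25/2 + √100)² = (-25/2 + 10)² = (-5/2)² = 25/4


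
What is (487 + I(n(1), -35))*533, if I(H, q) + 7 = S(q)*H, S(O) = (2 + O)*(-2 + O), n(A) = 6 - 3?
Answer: 2208219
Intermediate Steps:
n(A) = 3
S(O) = (-2 + O)*(2 + O)
I(H, q) = -7 + H*(-4 + q**2) (I(H, q) = -7 + (-4 + q**2)*H = -7 + H*(-4 + q**2))
(487 + I(n(1), -35))*533 = (487 + (-7 + 3*(-4 + (-35)**2)))*533 = (487 + (-7 + 3*(-4 + 1225)))*533 = (487 + (-7 + 3*1221))*533 = (487 + (-7 + 3663))*533 = (487 + 3656)*533 = 4143*533 = 2208219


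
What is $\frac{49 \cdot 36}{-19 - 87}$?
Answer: $- \frac{882}{53} \approx -16.642$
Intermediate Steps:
$\frac{49 \cdot 36}{-19 - 87} = \frac{1764}{-106} = 1764 \left(- \frac{1}{106}\right) = - \frac{882}{53}$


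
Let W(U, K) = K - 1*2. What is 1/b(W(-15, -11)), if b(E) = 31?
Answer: 1/31 ≈ 0.032258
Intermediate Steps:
W(U, K) = -2 + K (W(U, K) = K - 2 = -2 + K)
1/b(W(-15, -11)) = 1/31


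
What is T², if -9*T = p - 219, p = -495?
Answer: 56644/9 ≈ 6293.8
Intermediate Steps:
T = 238/3 (T = -(-495 - 219)/9 = -⅑*(-714) = 238/3 ≈ 79.333)
T² = (238/3)² = 56644/9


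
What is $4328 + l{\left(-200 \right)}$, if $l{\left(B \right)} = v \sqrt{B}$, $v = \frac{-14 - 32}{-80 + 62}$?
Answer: $4328 + \frac{230 i \sqrt{2}}{9} \approx 4328.0 + 36.141 i$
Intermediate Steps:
$v = \frac{23}{9}$ ($v = - \frac{46}{-18} = \left(-46\right) \left(- \frac{1}{18}\right) = \frac{23}{9} \approx 2.5556$)
$l{\left(B \right)} = \frac{23 \sqrt{B}}{9}$
$4328 + l{\left(-200 \right)} = 4328 + \frac{23 \sqrt{-200}}{9} = 4328 + \frac{23 \cdot 10 i \sqrt{2}}{9} = 4328 + \frac{230 i \sqrt{2}}{9}$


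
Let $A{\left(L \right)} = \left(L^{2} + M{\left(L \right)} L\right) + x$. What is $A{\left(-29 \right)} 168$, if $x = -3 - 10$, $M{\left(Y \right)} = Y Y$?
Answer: $-3958248$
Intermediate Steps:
$M{\left(Y \right)} = Y^{2}$
$x = -13$ ($x = -3 - 10 = -13$)
$A{\left(L \right)} = -13 + L^{2} + L^{3}$ ($A{\left(L \right)} = \left(L^{2} + L^{2} L\right) - 13 = \left(L^{2} + L^{3}\right) - 13 = -13 + L^{2} + L^{3}$)
$A{\left(-29 \right)} 168 = \left(-13 + \left(-29\right)^{2} + \left(-29\right)^{3}\right) 168 = \left(-13 + 841 - 24389\right) 168 = \left(-23561\right) 168 = -3958248$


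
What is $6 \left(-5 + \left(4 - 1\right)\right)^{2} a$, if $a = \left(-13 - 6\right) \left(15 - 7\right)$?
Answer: $-3648$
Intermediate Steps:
$a = -152$ ($a = \left(-19\right) 8 = -152$)
$6 \left(-5 + \left(4 - 1\right)\right)^{2} a = 6 \left(-5 + \left(4 - 1\right)\right)^{2} \left(-152\right) = 6 \left(-5 + 3\right)^{2} \left(-152\right) = 6 \left(-2\right)^{2} \left(-152\right) = 6 \cdot 4 \left(-152\right) = 24 \left(-152\right) = -3648$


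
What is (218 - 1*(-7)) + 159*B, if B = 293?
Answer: 46812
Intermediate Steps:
(218 - 1*(-7)) + 159*B = (218 - 1*(-7)) + 159*293 = (218 + 7) + 46587 = 225 + 46587 = 46812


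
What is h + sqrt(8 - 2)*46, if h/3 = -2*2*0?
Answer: 46*sqrt(6) ≈ 112.68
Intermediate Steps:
h = 0 (h = 3*(-2*2*0) = 3*(-4*0) = 3*0 = 0)
h + sqrt(8 - 2)*46 = 0 + sqrt(8 - 2)*46 = 0 + sqrt(6)*46 = 0 + 46*sqrt(6) = 46*sqrt(6)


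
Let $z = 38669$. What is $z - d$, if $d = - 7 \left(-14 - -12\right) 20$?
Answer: $38389$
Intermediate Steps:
$d = 280$ ($d = - 7 \left(-14 + 12\right) 20 = \left(-7\right) \left(-2\right) 20 = 14 \cdot 20 = 280$)
$z - d = 38669 - 280 = 38389$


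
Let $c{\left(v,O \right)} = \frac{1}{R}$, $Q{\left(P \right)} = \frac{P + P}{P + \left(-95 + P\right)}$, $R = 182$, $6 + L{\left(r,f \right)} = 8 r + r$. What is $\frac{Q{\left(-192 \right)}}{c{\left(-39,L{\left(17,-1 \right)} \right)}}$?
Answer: $\frac{69888}{479} \approx 145.9$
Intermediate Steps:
$L{\left(r,f \right)} = -6 + 9 r$ ($L{\left(r,f \right)} = -6 + \left(8 r + r\right) = -6 + 9 r$)
$Q{\left(P \right)} = \frac{2 P}{-95 + 2 P}$
$c{\left(v,O \right)} = \frac{1}{182}$
$\frac{Q{\left(-192 \right)}}{c{\left(-39,L{\left(17,-1 \right)} \right)}} = 2 \left(-192\right) \frac{1}{-95 + 2 \left(-192\right)} \frac{1}{\frac{1}{182}} = 2 \left(-192\right) \frac{1}{-95 - 384} \cdot 182 = 2 \left(-192\right) \frac{1}{-479} \cdot 182 = 2 \left(-192\right) \left(- \frac{1}{479}\right) 182 = \frac{384}{479} \cdot 182 = \frac{69888}{479}$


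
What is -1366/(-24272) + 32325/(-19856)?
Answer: -47341819/30121552 ≈ -1.5717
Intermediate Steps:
-1366/(-24272) + 32325/(-19856) = -1366*(-1/24272) + 32325*(-1/19856) = 683/12136 - 32325/19856 = -47341819/30121552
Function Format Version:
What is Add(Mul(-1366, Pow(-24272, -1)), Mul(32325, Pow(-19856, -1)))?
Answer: Rational(-47341819, 30121552) ≈ -1.5717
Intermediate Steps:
Add(Mul(-1366, Pow(-24272, -1)), Mul(32325, Pow(-19856, -1))) = Add(Mul(-1366, Rational(-1, 24272)), Mul(32325, Rational(-1, 19856))) = Add(Rational(683, 12136), Rational(-32325, 19856)) = Rational(-47341819, 30121552)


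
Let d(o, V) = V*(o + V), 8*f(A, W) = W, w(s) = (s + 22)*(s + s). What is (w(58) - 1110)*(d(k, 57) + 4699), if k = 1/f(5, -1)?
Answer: 61209640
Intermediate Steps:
w(s) = 2*s*(22 + s) (w(s) = (22 + s)*(2*s) = 2*s*(22 + s))
f(A, W) = W/8
k = -8 (k = 1/((⅛)*(-1)) = 1/(-⅛) = -8)
d(o, V) = V*(V + o)
(w(58) - 1110)*(d(k, 57) + 4699) = (2*58*(22 + 58) - 1110)*(57*(57 - 8) + 4699) = (2*58*80 - 1110)*(57*49 + 4699) = (9280 - 1110)*(2793 + 4699) = 8170*7492 = 61209640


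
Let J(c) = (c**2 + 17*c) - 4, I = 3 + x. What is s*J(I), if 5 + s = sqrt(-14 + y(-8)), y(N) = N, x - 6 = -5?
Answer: -400 + 80*I*sqrt(22) ≈ -400.0 + 375.23*I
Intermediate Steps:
x = 1 (x = 6 - 5 = 1)
I = 4 (I = 3 + 1 = 4)
J(c) = -4 + c**2 + 17*c
s = -5 + I*sqrt(22) (s = -5 + sqrt(-14 - 8) = -5 + sqrt(-22) = -5 + I*sqrt(22) ≈ -5.0 + 4.6904*I)
s*J(I) = (-5 + I*sqrt(22))*(-4 + 4**2 + 17*4) = (-5 + I*sqrt(22))*(-4 + 16 + 68) = (-5 + I*sqrt(22))*80 = -400 + 80*I*sqrt(22)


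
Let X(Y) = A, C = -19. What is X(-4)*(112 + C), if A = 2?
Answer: 186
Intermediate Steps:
X(Y) = 2
X(-4)*(112 + C) = 2*(112 - 19) = 2*93 = 186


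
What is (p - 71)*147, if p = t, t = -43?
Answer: -16758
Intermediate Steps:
p = -43
(p - 71)*147 = (-43 - 71)*147 = -114*147 = -16758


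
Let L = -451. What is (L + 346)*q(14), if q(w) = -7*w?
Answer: 10290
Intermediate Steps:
(L + 346)*q(14) = (-451 + 346)*(-7*14) = -105*(-98) = 10290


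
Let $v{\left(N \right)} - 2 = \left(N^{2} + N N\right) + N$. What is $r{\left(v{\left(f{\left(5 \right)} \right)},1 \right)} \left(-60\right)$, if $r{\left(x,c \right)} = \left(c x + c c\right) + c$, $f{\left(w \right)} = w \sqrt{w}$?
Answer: $-15240 - 300 \sqrt{5} \approx -15911.0$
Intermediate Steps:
$f{\left(w \right)} = w^{\frac{3}{2}}$
$v{\left(N \right)} = 2 + N + 2 N^{2}$ ($v{\left(N \right)} = 2 + \left(\left(N^{2} + N N\right) + N\right) = 2 + \left(\left(N^{2} + N^{2}\right) + N\right) = 2 + \left(2 N^{2} + N\right) = 2 + \left(N + 2 N^{2}\right) = 2 + N + 2 N^{2}$)
$r{\left(x,c \right)} = c + c^{2} + c x$ ($r{\left(x,c \right)} = \left(c x + c^{2}\right) + c = \left(c^{2} + c x\right) + c = c + c^{2} + c x$)
$r{\left(v{\left(f{\left(5 \right)} \right)},1 \right)} \left(-60\right) = 1 \left(1 + 1 + \left(2 + 5^{\frac{3}{2}} + 2 \left(5^{\frac{3}{2}}\right)^{2}\right)\right) \left(-60\right) = 1 \left(1 + 1 + \left(2 + 5 \sqrt{5} + 2 \left(5 \sqrt{5}\right)^{2}\right)\right) \left(-60\right) = 1 \left(1 + 1 + \left(2 + 5 \sqrt{5} + 2 \cdot 125\right)\right) \left(-60\right) = 1 \left(1 + 1 + \left(2 + 5 \sqrt{5} + 250\right)\right) \left(-60\right) = 1 \left(1 + 1 + \left(252 + 5 \sqrt{5}\right)\right) \left(-60\right) = 1 \left(254 + 5 \sqrt{5}\right) \left(-60\right) = \left(254 + 5 \sqrt{5}\right) \left(-60\right) = -15240 - 300 \sqrt{5}$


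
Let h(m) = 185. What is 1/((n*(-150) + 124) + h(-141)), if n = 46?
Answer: -1/6591 ≈ -0.00015172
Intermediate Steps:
1/((n*(-150) + 124) + h(-141)) = 1/((46*(-150) + 124) + 185) = 1/((-6900 + 124) + 185) = 1/(-6776 + 185) = 1/(-6591) = -1/6591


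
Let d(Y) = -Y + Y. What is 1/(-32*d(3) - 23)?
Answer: -1/23 ≈ -0.043478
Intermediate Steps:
d(Y) = 0
1/(-32*d(3) - 23) = 1/(-32*0 - 23) = 1/(0 - 23) = 1/(-23) = -1/23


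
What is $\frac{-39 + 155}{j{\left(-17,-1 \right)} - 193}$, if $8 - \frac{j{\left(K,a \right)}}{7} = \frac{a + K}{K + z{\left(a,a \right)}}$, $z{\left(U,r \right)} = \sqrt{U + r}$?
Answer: $- \frac{1624348}{2021521} + \frac{4872 i \sqrt{2}}{2021521} \approx -0.80353 + 0.0034084 i$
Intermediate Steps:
$j{\left(K,a \right)} = 56 - \frac{7 \left(K + a\right)}{K + \sqrt{2} \sqrt{a}}$ ($j{\left(K,a \right)} = 56 - 7 \frac{a + K}{K + \sqrt{a + a}} = 56 - 7 \frac{K + a}{K + \sqrt{2 a}} = 56 - 7 \frac{K + a}{K + \sqrt{2} \sqrt{a}} = 56 - \frac{7 \left(K + a\right)}{K + \sqrt{2} \sqrt{a}}$)
$\frac{-39 + 155}{j{\left(-17,-1 \right)} - 193} = \frac{-39 + 155}{\frac{7 \left(\left(-1\right) \left(-1\right) + 7 \left(-17\right) + 8 \sqrt{2} \sqrt{-1}\right)}{-17 + \sqrt{2} \sqrt{-1}} - 193} = \frac{116}{\frac{7 \left(1 - 119 + 8 \sqrt{2} i\right)}{-17 + \sqrt{2} i} - 193} = \frac{116}{\frac{7 \left(1 - 119 + 8 i \sqrt{2}\right)}{-17 + i \sqrt{2}} - 193} = \frac{116}{\frac{7 \left(-118 + 8 i \sqrt{2}\right)}{-17 + i \sqrt{2}} - 193} = \frac{116}{-193 + \frac{7 \left(-118 + 8 i \sqrt{2}\right)}{-17 + i \sqrt{2}}}$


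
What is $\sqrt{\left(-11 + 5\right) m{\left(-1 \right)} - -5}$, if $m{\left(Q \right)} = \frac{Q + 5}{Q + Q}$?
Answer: $\sqrt{17} \approx 4.1231$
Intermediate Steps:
$m{\left(Q \right)} = \frac{5 + Q}{2 Q}$
$\sqrt{\left(-11 + 5\right) m{\left(-1 \right)} - -5} = \sqrt{\left(-11 + 5\right) \frac{5 - 1}{2 \left(-1\right)} - -5} = \sqrt{- 6 \cdot \frac{1}{2} \left(-1\right) 4 + \left(-215 + 220\right)} = \sqrt{\left(-6\right) \left(-2\right) + 5} = \sqrt{12 + 5} = \sqrt{17}$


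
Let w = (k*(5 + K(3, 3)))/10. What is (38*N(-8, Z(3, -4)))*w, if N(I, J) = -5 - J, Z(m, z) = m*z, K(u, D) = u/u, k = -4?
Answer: -3192/5 ≈ -638.40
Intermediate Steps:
K(u, D) = 1
w = -12/5 (w = -4*(5 + 1)/10 = -4*6*(1/10) = -24*1/10 = -12/5 ≈ -2.4000)
(38*N(-8, Z(3, -4)))*w = (38*(-5 - 3*(-4)))*(-12/5) = (38*(-5 - 1*(-12)))*(-12/5) = (38*(-5 + 12))*(-12/5) = (38*7)*(-12/5) = 266*(-12/5) = -3192/5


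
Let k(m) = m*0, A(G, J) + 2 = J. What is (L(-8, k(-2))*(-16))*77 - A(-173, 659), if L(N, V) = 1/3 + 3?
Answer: -14291/3 ≈ -4763.7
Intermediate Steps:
A(G, J) = -2 + J
k(m) = 0
L(N, V) = 10/3 (L(N, V) = ⅓ + 3 = 10/3)
(L(-8, k(-2))*(-16))*77 - A(-173, 659) = ((10/3)*(-16))*77 - (-2 + 659) = -160/3*77 - 1*657 = -12320/3 - 657 = -14291/3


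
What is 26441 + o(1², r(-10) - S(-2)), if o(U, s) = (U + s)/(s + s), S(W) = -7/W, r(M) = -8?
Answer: 1216307/46 ≈ 26441.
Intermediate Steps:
o(U, s) = (U + s)/(2*s) (o(U, s) = (U + s)/((2*s)) = (U + s)*(1/(2*s)) = (U + s)/(2*s))
26441 + o(1², r(-10) - S(-2)) = 26441 + (1² + (-8 - (-7)/(-2)))/(2*(-8 - (-7)/(-2))) = 26441 + (1 + (-8 - (-7)*(-1)/2))/(2*(-8 - (-7)*(-1)/2)) = 26441 + (1 + (-8 - 1*7/2))/(2*(-8 - 1*7/2)) = 26441 + (1 + (-8 - 7/2))/(2*(-8 - 7/2)) = 26441 + (1 - 23/2)/(2*(-23/2)) = 26441 + (½)*(-2/23)*(-21/2) = 26441 + 21/46 = 1216307/46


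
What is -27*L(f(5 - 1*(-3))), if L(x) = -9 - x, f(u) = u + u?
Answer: 675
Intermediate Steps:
f(u) = 2*u
-27*L(f(5 - 1*(-3))) = -27*(-9 - 2*(5 - 1*(-3))) = -27*(-9 - 2*(5 + 3)) = -27*(-9 - 2*8) = -27*(-9 - 1*16) = -27*(-9 - 16) = -27*(-25) = 675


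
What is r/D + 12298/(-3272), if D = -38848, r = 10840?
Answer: -8019081/1986104 ≈ -4.0376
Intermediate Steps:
r/D + 12298/(-3272) = 10840/(-38848) + 12298/(-3272) = 10840*(-1/38848) + 12298*(-1/3272) = -1355/4856 - 6149/1636 = -8019081/1986104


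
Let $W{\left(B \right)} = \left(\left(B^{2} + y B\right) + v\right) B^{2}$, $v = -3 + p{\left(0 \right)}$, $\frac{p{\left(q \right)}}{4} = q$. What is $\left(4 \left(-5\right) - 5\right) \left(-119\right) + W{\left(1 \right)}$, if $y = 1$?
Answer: $2974$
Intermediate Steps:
$p{\left(q \right)} = 4 q$
$v = -3$ ($v = -3 + 4 \cdot 0 = -3 + 0 = -3$)
$W{\left(B \right)} = B^{2} \left(-3 + B + B^{2}\right)$ ($W{\left(B \right)} = \left(\left(B^{2} + 1 B\right) - 3\right) B^{2} = \left(\left(B^{2} + B\right) - 3\right) B^{2} = \left(\left(B + B^{2}\right) - 3\right) B^{2} = \left(-3 + B + B^{2}\right) B^{2} = B^{2} \left(-3 + B + B^{2}\right)$)
$\left(4 \left(-5\right) - 5\right) \left(-119\right) + W{\left(1 \right)} = \left(4 \left(-5\right) - 5\right) \left(-119\right) + 1^{2} \left(-3 + 1 + 1^{2}\right) = \left(-20 - 5\right) \left(-119\right) + 1 \left(-3 + 1 + 1\right) = \left(-25\right) \left(-119\right) + 1 \left(-1\right) = 2975 - 1 = 2974$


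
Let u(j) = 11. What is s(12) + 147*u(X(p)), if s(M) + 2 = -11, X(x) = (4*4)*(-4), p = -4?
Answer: 1604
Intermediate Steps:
X(x) = -64 (X(x) = 16*(-4) = -64)
s(M) = -13 (s(M) = -2 - 11 = -13)
s(12) + 147*u(X(p)) = -13 + 147*11 = -13 + 1617 = 1604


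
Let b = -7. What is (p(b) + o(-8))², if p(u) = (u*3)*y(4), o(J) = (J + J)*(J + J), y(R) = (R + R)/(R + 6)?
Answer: 1430416/25 ≈ 57217.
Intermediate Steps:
y(R) = 2*R/(6 + R) (y(R) = (2*R)/(6 + R) = 2*R/(6 + R))
o(J) = 4*J² (o(J) = (2*J)*(2*J) = 4*J²)
p(u) = 12*u/5 (p(u) = (u*3)*(2*4/(6 + 4)) = (3*u)*(2*4/10) = (3*u)*(2*4*(⅒)) = (3*u)*(⅘) = 12*u/5)
(p(b) + o(-8))² = ((12/5)*(-7) + 4*(-8)²)² = (-84/5 + 4*64)² = (-84/5 + 256)² = (1196/5)² = 1430416/25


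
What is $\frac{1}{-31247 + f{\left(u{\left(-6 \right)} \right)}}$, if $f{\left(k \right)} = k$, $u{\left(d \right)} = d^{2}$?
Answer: $- \frac{1}{31211} \approx -3.204 \cdot 10^{-5}$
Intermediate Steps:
$\frac{1}{-31247 + f{\left(u{\left(-6 \right)} \right)}} = \frac{1}{-31247 + \left(-6\right)^{2}} = \frac{1}{-31247 + 36} = \frac{1}{-31211} = - \frac{1}{31211}$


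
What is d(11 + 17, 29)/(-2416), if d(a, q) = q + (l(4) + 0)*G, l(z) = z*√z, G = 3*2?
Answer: -77/2416 ≈ -0.031871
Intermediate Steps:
G = 6
l(z) = z^(3/2)
d(a, q) = 48 + q (d(a, q) = q + (4^(3/2) + 0)*6 = q + (8 + 0)*6 = q + 8*6 = q + 48 = 48 + q)
d(11 + 17, 29)/(-2416) = (48 + 29)/(-2416) = 77*(-1/2416) = -77/2416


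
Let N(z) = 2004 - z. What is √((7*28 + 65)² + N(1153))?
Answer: 2*√17243 ≈ 262.63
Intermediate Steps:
√((7*28 + 65)² + N(1153)) = √((7*28 + 65)² + (2004 - 1*1153)) = √((196 + 65)² + (2004 - 1153)) = √(261² + 851) = √(68121 + 851) = √68972 = 2*√17243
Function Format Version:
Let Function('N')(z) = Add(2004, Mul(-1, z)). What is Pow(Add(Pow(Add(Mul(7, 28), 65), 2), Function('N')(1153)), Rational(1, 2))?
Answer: Mul(2, Pow(17243, Rational(1, 2))) ≈ 262.63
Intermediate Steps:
Pow(Add(Pow(Add(Mul(7, 28), 65), 2), Function('N')(1153)), Rational(1, 2)) = Pow(Add(Pow(Add(Mul(7, 28), 65), 2), Add(2004, Mul(-1, 1153))), Rational(1, 2)) = Pow(Add(Pow(Add(196, 65), 2), Add(2004, -1153)), Rational(1, 2)) = Pow(Add(Pow(261, 2), 851), Rational(1, 2)) = Pow(Add(68121, 851), Rational(1, 2)) = Pow(68972, Rational(1, 2)) = Mul(2, Pow(17243, Rational(1, 2)))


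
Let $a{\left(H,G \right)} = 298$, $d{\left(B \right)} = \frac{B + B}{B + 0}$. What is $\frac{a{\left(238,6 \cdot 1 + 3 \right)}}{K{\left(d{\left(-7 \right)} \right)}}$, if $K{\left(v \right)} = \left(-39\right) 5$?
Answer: $- \frac{298}{195} \approx -1.5282$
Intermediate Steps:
$d{\left(B \right)} = 2$ ($d{\left(B \right)} = \frac{2 B}{B} = 2$)
$K{\left(v \right)} = -195$
$\frac{a{\left(238,6 \cdot 1 + 3 \right)}}{K{\left(d{\left(-7 \right)} \right)}} = \frac{298}{-195} = 298 \left(- \frac{1}{195}\right) = - \frac{298}{195}$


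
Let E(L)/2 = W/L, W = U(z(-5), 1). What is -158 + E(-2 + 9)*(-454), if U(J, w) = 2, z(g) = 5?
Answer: -2922/7 ≈ -417.43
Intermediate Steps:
W = 2
E(L) = 4/L (E(L) = 2*(2/L) = 4/L)
-158 + E(-2 + 9)*(-454) = -158 + (4/(-2 + 9))*(-454) = -158 + (4/7)*(-454) = -158 - 1816/7 = -2922/7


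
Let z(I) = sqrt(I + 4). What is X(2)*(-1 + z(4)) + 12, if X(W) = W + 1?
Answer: 9 + 6*sqrt(2) ≈ 17.485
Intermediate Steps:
X(W) = 1 + W
z(I) = sqrt(4 + I)
X(2)*(-1 + z(4)) + 12 = (1 + 2)*(-1 + sqrt(4 + 4)) + 12 = 3*(-1 + sqrt(8)) + 12 = 3*(-1 + 2*sqrt(2)) + 12 = (-3 + 6*sqrt(2)) + 12 = 9 + 6*sqrt(2)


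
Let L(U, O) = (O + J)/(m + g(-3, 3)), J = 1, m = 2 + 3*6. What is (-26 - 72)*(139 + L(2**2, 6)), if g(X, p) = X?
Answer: -232260/17 ≈ -13662.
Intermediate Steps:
m = 20 (m = 2 + 18 = 20)
L(U, O) = 1/17 + O/17 (L(U, O) = (O + 1)/(20 - 3) = (1 + O)/17 = (1 + O)*(1/17) = 1/17 + O/17)
(-26 - 72)*(139 + L(2**2, 6)) = (-26 - 72)*(139 + (1/17 + (1/17)*6)) = -98*(139 + (1/17 + 6/17)) = -98*(139 + 7/17) = -98*2370/17 = -232260/17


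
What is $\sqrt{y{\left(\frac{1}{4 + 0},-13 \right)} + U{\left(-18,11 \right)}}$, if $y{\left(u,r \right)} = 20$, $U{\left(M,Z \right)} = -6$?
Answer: $\sqrt{14} \approx 3.7417$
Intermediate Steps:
$\sqrt{y{\left(\frac{1}{4 + 0},-13 \right)} + U{\left(-18,11 \right)}} = \sqrt{20 - 6} = \sqrt{14}$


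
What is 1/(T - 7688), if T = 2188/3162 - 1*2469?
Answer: -1581/16057123 ≈ -9.8461e-5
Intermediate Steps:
T = -3902395/1581 (T = 2188*(1/3162) - 2469 = 1094/1581 - 2469 = -3902395/1581 ≈ -2468.3)
1/(T - 7688) = 1/(-3902395/1581 - 7688) = 1/(-16057123/1581) = -1581/16057123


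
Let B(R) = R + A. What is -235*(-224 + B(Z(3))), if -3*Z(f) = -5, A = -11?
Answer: 164500/3 ≈ 54833.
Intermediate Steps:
Z(f) = 5/3 (Z(f) = -1/3*(-5) = 5/3)
B(R) = -11 + R (B(R) = R - 11 = -11 + R)
-235*(-224 + B(Z(3))) = -235*(-224 + (-11 + 5/3)) = -235*(-224 - 28/3) = -235*(-700/3) = 164500/3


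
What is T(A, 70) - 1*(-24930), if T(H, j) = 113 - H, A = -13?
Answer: 25056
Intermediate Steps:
T(A, 70) - 1*(-24930) = (113 - 1*(-13)) - 1*(-24930) = (113 + 13) + 24930 = 126 + 24930 = 25056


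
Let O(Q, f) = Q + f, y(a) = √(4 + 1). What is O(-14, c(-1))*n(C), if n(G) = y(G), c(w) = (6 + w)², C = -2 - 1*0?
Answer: 11*√5 ≈ 24.597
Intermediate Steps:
C = -2 (C = -2 + 0 = -2)
y(a) = √5
n(G) = √5
O(-14, c(-1))*n(C) = (-14 + (6 - 1)²)*√5 = (-14 + 5²)*√5 = (-14 + 25)*√5 = 11*√5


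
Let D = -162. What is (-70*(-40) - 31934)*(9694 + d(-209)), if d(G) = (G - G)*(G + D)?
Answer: -282424996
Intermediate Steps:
d(G) = 0 (d(G) = (G - G)*(G - 162) = 0*(-162 + G) = 0)
(-70*(-40) - 31934)*(9694 + d(-209)) = (-70*(-40) - 31934)*(9694 + 0) = (2800 - 31934)*9694 = -29134*9694 = -282424996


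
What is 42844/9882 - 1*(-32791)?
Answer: 162041753/4941 ≈ 32795.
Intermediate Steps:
42844/9882 - 1*(-32791) = 42844*(1/9882) + 32791 = 21422/4941 + 32791 = 162041753/4941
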